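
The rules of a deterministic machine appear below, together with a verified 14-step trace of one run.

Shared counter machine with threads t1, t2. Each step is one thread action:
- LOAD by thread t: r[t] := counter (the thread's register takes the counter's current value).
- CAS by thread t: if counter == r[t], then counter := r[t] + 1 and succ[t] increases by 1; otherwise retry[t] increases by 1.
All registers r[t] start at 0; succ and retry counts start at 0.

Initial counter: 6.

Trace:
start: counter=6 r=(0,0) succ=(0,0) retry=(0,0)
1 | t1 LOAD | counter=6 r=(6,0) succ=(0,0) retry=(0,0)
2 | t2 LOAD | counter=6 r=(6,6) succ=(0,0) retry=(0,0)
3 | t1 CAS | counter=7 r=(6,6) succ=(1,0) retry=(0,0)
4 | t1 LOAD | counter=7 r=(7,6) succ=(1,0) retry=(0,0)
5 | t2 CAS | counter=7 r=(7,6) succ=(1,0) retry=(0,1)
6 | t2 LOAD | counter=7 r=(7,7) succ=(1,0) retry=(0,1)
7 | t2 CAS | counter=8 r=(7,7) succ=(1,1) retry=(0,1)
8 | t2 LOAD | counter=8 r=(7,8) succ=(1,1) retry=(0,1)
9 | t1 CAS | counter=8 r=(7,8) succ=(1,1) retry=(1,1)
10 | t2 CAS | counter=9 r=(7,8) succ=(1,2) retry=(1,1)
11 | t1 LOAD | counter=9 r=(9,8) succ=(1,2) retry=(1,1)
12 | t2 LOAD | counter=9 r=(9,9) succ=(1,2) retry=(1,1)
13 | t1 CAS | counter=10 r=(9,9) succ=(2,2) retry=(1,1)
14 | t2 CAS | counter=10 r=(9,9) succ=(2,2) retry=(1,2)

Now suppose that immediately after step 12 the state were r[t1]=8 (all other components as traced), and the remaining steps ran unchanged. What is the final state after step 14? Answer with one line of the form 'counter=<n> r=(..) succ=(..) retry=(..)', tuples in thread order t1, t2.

state after step 12 := counter=9 r=(8,9) succ=(1,2) retry=(1,1)
13 | t1 CAS | counter=9 r=(8,9) succ=(1,2) retry=(2,1)
14 | t2 CAS | counter=10 r=(8,9) succ=(1,3) retry=(2,1)

counter=10 r=(8,9) succ=(1,3) retry=(2,1)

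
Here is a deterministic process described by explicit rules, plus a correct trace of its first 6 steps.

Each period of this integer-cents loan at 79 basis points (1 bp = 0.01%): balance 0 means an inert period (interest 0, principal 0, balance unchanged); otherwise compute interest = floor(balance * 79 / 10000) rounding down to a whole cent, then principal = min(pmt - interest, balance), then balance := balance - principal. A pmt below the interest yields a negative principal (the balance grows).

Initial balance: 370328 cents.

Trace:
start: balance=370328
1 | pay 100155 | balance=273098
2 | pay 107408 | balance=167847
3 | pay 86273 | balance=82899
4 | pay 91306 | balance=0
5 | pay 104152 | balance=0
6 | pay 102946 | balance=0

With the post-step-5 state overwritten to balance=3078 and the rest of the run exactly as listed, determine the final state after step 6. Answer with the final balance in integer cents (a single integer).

0

state after step 5 := balance=3078
6 | pay 102946 | balance=0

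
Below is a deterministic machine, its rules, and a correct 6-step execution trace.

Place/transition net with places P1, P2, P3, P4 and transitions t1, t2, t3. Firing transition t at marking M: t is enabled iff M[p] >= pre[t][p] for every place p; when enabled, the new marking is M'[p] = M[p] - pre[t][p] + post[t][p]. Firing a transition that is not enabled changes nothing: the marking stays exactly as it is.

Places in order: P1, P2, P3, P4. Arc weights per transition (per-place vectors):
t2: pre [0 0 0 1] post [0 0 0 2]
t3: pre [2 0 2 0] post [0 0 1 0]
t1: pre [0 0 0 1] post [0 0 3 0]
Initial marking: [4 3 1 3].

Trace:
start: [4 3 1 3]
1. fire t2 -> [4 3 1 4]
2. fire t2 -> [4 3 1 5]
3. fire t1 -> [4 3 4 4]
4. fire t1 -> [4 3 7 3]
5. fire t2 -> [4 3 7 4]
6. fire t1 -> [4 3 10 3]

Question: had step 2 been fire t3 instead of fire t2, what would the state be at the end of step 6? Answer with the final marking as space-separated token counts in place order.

(re-executing from step 2 with the substitution; state before step 2: [4 3 1 4])
2. fire t3 -> [4 3 1 4]
3. fire t1 -> [4 3 4 3]
4. fire t1 -> [4 3 7 2]
5. fire t2 -> [4 3 7 3]
6. fire t1 -> [4 3 10 2]

4 3 10 2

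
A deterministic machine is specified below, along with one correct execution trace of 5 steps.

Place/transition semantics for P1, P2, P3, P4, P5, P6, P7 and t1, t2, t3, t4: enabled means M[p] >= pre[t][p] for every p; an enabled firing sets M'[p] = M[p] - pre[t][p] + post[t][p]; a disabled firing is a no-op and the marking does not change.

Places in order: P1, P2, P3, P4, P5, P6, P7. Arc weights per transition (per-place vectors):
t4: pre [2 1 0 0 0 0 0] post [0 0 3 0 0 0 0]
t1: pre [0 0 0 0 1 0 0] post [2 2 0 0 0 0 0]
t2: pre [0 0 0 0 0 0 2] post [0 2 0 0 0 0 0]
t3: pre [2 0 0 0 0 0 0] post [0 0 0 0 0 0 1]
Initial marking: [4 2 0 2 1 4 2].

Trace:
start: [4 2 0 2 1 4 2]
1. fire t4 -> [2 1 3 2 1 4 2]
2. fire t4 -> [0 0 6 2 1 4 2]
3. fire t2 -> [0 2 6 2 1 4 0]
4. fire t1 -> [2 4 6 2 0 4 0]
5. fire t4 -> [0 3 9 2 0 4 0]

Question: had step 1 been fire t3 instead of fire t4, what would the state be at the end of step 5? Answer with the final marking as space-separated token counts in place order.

(re-executing from step 1 with the substitution; state before step 1: [4 2 0 2 1 4 2])
1. fire t3 -> [2 2 0 2 1 4 3]
2. fire t4 -> [0 1 3 2 1 4 3]
3. fire t2 -> [0 3 3 2 1 4 1]
4. fire t1 -> [2 5 3 2 0 4 1]
5. fire t4 -> [0 4 6 2 0 4 1]

0 4 6 2 0 4 1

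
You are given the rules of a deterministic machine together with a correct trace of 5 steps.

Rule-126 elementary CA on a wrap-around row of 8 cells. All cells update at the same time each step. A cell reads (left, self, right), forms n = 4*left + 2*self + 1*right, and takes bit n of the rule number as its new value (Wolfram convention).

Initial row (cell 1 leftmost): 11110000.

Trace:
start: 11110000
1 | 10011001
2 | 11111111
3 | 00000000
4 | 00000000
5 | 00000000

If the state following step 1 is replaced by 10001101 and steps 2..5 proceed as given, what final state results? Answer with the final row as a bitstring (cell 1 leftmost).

state after step 1 := 10001101
2 | 11011111
3 | 01110000
4 | 11011000
5 | 11111101

11111101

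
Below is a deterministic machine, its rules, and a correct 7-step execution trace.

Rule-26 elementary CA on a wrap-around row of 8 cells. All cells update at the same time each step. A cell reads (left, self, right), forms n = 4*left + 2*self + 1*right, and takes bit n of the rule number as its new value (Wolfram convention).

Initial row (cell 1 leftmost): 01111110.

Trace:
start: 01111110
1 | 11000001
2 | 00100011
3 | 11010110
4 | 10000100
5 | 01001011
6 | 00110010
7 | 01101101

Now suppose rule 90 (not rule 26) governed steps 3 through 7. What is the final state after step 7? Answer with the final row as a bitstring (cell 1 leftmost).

(re-executing steps 3..7 under rule 90; state before step 3: 00100011)
3 | 11010111
4 | 01000100
5 | 10101010
6 | 00000000
7 | 00000000

00000000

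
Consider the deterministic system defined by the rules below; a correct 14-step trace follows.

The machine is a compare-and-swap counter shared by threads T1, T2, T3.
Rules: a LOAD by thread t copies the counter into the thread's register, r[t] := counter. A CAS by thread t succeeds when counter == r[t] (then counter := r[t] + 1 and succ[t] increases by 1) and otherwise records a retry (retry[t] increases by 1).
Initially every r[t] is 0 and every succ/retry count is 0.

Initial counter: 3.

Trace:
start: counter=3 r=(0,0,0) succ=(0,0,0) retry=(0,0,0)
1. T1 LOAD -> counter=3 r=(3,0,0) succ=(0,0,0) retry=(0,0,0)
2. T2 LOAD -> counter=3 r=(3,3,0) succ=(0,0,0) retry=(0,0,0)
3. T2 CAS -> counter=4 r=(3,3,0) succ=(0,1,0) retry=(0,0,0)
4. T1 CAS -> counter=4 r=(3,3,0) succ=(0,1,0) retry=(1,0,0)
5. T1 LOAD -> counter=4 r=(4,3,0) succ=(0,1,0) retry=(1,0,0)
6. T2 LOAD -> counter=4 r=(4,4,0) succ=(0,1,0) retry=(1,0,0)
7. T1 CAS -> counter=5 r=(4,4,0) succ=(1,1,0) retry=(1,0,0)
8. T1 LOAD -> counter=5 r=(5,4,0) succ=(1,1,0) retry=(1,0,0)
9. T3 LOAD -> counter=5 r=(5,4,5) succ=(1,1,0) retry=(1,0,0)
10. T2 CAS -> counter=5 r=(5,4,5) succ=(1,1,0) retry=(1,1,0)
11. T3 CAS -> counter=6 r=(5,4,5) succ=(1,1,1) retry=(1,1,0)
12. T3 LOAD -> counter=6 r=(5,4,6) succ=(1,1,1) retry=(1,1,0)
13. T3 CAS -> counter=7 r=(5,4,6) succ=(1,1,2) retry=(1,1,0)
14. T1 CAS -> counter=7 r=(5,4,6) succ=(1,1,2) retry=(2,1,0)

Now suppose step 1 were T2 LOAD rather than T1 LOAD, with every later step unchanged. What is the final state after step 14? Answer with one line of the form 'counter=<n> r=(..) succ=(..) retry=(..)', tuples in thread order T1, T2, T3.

counter=7 r=(5,4,6) succ=(1,1,2) retry=(2,1,0)

(re-executing from step 1 with the substitution; state before step 1: counter=3 r=(0,0,0) succ=(0,0,0) retry=(0,0,0))
1. T2 LOAD -> counter=3 r=(0,3,0) succ=(0,0,0) retry=(0,0,0)
2. T2 LOAD -> counter=3 r=(0,3,0) succ=(0,0,0) retry=(0,0,0)
3. T2 CAS -> counter=4 r=(0,3,0) succ=(0,1,0) retry=(0,0,0)
4. T1 CAS -> counter=4 r=(0,3,0) succ=(0,1,0) retry=(1,0,0)
5. T1 LOAD -> counter=4 r=(4,3,0) succ=(0,1,0) retry=(1,0,0)
6. T2 LOAD -> counter=4 r=(4,4,0) succ=(0,1,0) retry=(1,0,0)
7. T1 CAS -> counter=5 r=(4,4,0) succ=(1,1,0) retry=(1,0,0)
8. T1 LOAD -> counter=5 r=(5,4,0) succ=(1,1,0) retry=(1,0,0)
9. T3 LOAD -> counter=5 r=(5,4,5) succ=(1,1,0) retry=(1,0,0)
10. T2 CAS -> counter=5 r=(5,4,5) succ=(1,1,0) retry=(1,1,0)
11. T3 CAS -> counter=6 r=(5,4,5) succ=(1,1,1) retry=(1,1,0)
12. T3 LOAD -> counter=6 r=(5,4,6) succ=(1,1,1) retry=(1,1,0)
13. T3 CAS -> counter=7 r=(5,4,6) succ=(1,1,2) retry=(1,1,0)
14. T1 CAS -> counter=7 r=(5,4,6) succ=(1,1,2) retry=(2,1,0)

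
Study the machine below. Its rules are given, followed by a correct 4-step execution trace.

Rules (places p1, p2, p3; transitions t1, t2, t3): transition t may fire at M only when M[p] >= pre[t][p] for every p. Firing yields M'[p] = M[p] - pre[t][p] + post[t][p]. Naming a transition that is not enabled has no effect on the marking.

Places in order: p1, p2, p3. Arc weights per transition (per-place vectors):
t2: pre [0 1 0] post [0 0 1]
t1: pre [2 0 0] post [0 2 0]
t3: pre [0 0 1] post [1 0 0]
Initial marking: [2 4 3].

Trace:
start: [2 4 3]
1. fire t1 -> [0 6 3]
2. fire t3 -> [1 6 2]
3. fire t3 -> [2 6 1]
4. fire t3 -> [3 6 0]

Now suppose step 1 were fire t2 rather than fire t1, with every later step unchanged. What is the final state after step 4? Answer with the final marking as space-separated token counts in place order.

5 3 1

(re-executing from step 1 with the substitution; state before step 1: [2 4 3])
1. fire t2 -> [2 3 4]
2. fire t3 -> [3 3 3]
3. fire t3 -> [4 3 2]
4. fire t3 -> [5 3 1]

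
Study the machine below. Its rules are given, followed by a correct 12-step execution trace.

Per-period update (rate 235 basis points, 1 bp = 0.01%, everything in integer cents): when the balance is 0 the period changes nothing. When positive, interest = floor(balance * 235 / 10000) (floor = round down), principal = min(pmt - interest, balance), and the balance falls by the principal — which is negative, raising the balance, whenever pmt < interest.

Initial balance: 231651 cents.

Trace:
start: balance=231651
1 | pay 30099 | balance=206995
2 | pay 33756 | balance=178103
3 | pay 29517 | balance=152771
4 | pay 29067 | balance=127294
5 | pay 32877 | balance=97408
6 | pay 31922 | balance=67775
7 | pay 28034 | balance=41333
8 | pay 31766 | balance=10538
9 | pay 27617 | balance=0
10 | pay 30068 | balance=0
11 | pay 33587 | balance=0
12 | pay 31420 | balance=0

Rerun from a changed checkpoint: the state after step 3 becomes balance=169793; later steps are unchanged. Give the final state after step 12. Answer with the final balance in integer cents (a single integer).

0

state after step 3 := balance=169793
4 | pay 29067 | balance=144716
5 | pay 32877 | balance=115239
6 | pay 31922 | balance=86025
7 | pay 28034 | balance=60012
8 | pay 31766 | balance=29656
9 | pay 27617 | balance=2735
10 | pay 30068 | balance=0
11 | pay 33587 | balance=0
12 | pay 31420 | balance=0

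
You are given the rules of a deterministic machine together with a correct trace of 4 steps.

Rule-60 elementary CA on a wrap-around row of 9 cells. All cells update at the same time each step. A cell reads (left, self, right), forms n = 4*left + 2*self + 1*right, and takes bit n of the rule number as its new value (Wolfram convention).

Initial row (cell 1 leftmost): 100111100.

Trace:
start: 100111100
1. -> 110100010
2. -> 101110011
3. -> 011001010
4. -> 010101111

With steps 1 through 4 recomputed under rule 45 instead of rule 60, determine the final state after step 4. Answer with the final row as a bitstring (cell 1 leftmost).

(re-executing steps 1..4 under rule 45; state before step 1: 100111100)
1. -> 100100000
2. -> 100101110
3. -> 100111001
4. -> 000100001

000100001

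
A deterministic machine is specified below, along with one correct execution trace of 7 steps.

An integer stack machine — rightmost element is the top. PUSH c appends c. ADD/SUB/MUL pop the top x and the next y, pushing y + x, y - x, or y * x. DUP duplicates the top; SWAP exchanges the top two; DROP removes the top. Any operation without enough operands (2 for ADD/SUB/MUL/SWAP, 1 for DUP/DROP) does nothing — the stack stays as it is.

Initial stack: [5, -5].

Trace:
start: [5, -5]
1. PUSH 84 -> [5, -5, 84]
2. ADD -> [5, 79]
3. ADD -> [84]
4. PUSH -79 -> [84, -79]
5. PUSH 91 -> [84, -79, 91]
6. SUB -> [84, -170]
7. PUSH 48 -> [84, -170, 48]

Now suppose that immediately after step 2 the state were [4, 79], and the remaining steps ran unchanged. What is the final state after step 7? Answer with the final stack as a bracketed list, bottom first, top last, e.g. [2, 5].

state after step 2 := [4, 79]
3. ADD -> [83]
4. PUSH -79 -> [83, -79]
5. PUSH 91 -> [83, -79, 91]
6. SUB -> [83, -170]
7. PUSH 48 -> [83, -170, 48]

[83, -170, 48]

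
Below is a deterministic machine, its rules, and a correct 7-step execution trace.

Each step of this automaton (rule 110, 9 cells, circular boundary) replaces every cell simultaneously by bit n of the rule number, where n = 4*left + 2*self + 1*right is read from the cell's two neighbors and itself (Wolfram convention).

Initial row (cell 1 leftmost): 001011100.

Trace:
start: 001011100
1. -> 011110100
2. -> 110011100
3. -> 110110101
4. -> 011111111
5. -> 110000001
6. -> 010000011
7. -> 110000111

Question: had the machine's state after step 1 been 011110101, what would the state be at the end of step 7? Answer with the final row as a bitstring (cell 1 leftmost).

state after step 1 := 011110101
2. -> 110011111
3. -> 010110000
4. -> 111110000
5. -> 100010001
6. -> 100110011
7. -> 101110110

101110110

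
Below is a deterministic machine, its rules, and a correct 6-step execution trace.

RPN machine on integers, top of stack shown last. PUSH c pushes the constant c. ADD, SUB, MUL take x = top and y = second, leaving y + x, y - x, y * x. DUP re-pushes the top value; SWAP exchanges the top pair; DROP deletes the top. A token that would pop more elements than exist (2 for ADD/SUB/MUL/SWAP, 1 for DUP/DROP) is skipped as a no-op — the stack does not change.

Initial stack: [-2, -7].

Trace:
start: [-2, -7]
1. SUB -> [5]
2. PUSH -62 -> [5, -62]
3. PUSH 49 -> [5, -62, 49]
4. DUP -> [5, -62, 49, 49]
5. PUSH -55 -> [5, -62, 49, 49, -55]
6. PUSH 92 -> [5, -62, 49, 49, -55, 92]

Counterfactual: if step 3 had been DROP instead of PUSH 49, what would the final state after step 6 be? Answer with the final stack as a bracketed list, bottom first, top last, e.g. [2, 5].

[5, 5, -55, 92]

(re-executing from step 3 with the substitution; state before step 3: [5, -62])
3. DROP -> [5]
4. DUP -> [5, 5]
5. PUSH -55 -> [5, 5, -55]
6. PUSH 92 -> [5, 5, -55, 92]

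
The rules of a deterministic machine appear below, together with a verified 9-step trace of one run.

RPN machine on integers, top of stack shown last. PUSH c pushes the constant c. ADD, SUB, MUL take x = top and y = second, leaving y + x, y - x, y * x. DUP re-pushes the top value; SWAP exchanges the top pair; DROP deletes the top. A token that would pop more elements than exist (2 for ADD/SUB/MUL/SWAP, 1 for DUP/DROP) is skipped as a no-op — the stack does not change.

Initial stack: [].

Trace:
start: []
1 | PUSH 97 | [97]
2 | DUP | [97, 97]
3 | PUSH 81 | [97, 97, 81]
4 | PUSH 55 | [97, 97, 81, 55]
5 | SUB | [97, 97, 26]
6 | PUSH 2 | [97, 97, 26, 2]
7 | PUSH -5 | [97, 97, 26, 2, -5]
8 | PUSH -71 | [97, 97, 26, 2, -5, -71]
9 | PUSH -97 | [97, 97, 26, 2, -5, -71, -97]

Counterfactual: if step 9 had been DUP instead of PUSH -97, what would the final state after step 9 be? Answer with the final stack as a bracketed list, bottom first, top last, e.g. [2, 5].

[97, 97, 26, 2, -5, -71, -71]

(re-executing from step 9 with the substitution; state before step 9: [97, 97, 26, 2, -5, -71])
9 | DUP | [97, 97, 26, 2, -5, -71, -71]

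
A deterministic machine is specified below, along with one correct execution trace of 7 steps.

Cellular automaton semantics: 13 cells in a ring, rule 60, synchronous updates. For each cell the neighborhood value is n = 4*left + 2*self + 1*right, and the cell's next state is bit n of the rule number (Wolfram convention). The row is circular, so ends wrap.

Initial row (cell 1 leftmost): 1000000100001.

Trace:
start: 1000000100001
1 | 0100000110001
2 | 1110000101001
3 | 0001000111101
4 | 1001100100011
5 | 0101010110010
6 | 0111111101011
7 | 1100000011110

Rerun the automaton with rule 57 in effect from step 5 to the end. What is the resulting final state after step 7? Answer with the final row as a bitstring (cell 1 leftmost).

(re-executing steps 5..7 under rule 57; state before step 5: 1001100100011)
5 | 0101010011010
6 | 0010101010101
7 | 1001010101010

1001010101010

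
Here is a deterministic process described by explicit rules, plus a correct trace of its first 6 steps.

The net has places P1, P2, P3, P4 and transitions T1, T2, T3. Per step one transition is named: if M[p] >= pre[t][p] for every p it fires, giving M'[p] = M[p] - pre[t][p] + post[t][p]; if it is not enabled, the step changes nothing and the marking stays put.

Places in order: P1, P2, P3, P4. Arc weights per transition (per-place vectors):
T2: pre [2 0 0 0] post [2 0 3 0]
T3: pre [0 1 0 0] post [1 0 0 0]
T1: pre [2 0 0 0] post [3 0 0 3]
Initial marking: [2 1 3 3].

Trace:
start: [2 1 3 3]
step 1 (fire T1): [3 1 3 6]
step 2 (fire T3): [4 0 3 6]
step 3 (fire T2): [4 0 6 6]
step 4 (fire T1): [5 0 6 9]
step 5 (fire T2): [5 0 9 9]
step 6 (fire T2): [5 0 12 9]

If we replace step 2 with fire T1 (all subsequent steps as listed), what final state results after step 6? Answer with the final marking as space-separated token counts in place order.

(re-executing from step 2 with the substitution; state before step 2: [3 1 3 6])
step 2 (fire T1): [4 1 3 9]
step 3 (fire T2): [4 1 6 9]
step 4 (fire T1): [5 1 6 12]
step 5 (fire T2): [5 1 9 12]
step 6 (fire T2): [5 1 12 12]

5 1 12 12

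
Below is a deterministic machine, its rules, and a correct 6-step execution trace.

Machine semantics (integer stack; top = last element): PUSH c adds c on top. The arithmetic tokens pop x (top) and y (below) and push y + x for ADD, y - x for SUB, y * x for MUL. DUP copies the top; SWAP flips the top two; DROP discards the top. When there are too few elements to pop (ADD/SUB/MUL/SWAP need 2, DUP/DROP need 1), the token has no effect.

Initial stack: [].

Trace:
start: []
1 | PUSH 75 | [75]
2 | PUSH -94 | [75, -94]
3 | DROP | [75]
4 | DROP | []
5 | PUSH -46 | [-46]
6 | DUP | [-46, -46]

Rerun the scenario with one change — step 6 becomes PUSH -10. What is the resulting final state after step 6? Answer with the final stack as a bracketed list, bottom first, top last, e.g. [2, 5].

[-46, -10]

(re-executing from step 6 with the substitution; state before step 6: [-46])
6 | PUSH -10 | [-46, -10]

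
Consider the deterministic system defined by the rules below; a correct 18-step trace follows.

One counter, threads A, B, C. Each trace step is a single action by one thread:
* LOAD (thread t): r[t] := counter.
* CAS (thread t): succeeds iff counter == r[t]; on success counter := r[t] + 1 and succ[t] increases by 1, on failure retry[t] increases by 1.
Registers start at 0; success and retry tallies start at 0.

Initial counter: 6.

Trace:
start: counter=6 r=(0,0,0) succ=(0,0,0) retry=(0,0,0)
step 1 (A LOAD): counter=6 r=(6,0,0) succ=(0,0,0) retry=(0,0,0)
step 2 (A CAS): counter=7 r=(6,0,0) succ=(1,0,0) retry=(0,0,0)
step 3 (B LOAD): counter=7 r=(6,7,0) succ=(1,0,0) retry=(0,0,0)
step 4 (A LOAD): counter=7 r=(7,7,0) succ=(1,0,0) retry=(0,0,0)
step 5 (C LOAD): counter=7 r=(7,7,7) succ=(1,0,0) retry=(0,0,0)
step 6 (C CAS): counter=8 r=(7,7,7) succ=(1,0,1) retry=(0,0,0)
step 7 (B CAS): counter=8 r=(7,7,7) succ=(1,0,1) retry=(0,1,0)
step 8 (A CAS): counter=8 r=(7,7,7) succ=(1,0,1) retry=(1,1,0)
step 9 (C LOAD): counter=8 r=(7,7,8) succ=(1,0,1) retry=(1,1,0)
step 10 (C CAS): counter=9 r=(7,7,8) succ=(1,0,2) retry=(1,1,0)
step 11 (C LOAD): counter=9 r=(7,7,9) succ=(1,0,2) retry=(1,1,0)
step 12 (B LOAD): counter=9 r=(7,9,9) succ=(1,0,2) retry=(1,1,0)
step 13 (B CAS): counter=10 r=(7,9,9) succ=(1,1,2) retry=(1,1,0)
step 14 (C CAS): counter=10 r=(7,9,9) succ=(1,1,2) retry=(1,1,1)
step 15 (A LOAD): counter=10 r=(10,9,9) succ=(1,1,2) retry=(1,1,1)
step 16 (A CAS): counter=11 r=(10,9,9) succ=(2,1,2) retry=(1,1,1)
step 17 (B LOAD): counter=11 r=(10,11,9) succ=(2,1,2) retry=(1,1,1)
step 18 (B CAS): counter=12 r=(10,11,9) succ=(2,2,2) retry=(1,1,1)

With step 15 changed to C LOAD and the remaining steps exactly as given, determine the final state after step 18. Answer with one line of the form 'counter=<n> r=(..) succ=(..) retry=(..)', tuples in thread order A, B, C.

(re-executing from step 15 with the substitution; state before step 15: counter=10 r=(7,9,9) succ=(1,1,2) retry=(1,1,1))
step 15 (C LOAD): counter=10 r=(7,9,10) succ=(1,1,2) retry=(1,1,1)
step 16 (A CAS): counter=10 r=(7,9,10) succ=(1,1,2) retry=(2,1,1)
step 17 (B LOAD): counter=10 r=(7,10,10) succ=(1,1,2) retry=(2,1,1)
step 18 (B CAS): counter=11 r=(7,10,10) succ=(1,2,2) retry=(2,1,1)

counter=11 r=(7,10,10) succ=(1,2,2) retry=(2,1,1)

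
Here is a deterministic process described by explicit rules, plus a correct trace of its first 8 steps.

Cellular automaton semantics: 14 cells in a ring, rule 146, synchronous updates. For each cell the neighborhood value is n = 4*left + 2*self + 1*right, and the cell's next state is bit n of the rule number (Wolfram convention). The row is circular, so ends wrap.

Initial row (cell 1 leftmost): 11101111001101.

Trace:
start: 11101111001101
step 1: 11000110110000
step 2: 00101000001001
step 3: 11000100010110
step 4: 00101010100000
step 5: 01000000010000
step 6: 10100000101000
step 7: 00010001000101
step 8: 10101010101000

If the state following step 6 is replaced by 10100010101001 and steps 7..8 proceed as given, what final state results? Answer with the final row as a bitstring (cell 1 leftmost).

00100010001001

state after step 6 := 10100010101001
step 7: 00010100000110
step 8: 00100010001001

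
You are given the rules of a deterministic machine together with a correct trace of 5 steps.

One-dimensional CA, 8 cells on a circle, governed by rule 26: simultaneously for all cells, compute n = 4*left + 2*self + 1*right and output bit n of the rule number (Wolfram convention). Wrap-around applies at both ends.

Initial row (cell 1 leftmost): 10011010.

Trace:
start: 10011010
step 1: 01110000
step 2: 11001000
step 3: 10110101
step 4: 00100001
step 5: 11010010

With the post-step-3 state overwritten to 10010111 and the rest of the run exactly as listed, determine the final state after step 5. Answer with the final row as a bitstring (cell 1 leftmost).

state after step 3 := 10010111
step 4: 01100100
step 5: 11011010

11011010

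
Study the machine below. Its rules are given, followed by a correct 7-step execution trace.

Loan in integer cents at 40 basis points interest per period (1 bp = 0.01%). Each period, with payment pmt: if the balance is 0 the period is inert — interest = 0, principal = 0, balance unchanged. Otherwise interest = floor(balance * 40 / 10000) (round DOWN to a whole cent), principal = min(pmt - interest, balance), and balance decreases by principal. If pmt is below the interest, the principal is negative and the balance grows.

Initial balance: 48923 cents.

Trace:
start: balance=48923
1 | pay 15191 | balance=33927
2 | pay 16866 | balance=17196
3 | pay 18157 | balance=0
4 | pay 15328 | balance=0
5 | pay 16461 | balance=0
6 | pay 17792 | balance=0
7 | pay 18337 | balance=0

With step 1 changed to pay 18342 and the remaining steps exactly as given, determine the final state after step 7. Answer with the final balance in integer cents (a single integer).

(re-executing from step 1 with the substitution; state before step 1: balance=48923)
1 | pay 18342 | balance=30776
2 | pay 16866 | balance=14033
3 | pay 18157 | balance=0
4 | pay 15328 | balance=0
5 | pay 16461 | balance=0
6 | pay 17792 | balance=0
7 | pay 18337 | balance=0

0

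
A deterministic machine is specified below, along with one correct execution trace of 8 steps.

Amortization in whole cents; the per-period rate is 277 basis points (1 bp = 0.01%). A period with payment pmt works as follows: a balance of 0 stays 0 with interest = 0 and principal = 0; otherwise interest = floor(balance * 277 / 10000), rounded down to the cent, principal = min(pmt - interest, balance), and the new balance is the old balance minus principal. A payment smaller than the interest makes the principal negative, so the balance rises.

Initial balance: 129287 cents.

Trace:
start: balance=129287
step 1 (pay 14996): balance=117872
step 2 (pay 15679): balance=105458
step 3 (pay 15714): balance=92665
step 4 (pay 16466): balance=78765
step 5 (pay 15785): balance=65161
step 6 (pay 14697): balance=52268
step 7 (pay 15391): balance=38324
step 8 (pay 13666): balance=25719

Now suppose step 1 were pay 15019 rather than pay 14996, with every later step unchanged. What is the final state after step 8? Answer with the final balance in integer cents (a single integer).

(re-executing from step 1 with the substitution; state before step 1: balance=129287)
step 1 (pay 15019): balance=117849
step 2 (pay 15679): balance=105434
step 3 (pay 15714): balance=92640
step 4 (pay 16466): balance=78740
step 5 (pay 15785): balance=65136
step 6 (pay 14697): balance=52243
step 7 (pay 15391): balance=38299
step 8 (pay 13666): balance=25693

25693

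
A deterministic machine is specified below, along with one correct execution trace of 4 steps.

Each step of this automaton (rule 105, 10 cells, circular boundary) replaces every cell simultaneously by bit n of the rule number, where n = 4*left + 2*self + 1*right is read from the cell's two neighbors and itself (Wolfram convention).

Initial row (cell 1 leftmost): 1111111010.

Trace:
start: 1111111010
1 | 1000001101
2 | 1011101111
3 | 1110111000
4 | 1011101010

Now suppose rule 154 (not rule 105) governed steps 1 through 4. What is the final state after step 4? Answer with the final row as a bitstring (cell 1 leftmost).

(re-executing steps 1..4 under rule 154; state before step 1: 1111111010)
1 | 1111110000
2 | 1111101001
3 | 1111000111
4 | 1110101111

1110101111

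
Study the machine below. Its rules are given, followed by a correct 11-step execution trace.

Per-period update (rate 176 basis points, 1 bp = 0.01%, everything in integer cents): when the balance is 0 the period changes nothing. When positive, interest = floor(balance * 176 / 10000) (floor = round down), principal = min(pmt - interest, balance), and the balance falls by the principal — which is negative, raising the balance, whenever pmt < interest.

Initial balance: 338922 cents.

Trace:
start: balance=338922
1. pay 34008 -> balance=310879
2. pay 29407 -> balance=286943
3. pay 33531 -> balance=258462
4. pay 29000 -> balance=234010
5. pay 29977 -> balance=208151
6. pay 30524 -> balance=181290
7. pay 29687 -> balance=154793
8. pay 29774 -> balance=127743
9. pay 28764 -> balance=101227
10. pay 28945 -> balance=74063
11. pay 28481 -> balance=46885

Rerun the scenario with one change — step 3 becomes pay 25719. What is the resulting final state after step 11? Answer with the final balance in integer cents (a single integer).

(re-executing from step 3 with the substitution; state before step 3: balance=286943)
3. pay 25719 -> balance=266274
4. pay 29000 -> balance=241960
5. pay 29977 -> balance=216241
6. pay 30524 -> balance=189522
7. pay 29687 -> balance=163170
8. pay 29774 -> balance=136267
9. pay 28764 -> balance=109901
10. pay 28945 -> balance=82890
11. pay 28481 -> balance=55867

55867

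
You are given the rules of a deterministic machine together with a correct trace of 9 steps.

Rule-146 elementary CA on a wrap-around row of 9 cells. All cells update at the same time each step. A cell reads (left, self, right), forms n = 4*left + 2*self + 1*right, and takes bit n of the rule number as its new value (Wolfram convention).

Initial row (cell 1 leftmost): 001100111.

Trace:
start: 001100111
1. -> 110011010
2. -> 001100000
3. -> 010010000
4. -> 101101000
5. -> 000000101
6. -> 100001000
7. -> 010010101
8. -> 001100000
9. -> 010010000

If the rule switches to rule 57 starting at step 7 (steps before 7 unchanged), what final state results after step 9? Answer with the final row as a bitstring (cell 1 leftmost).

(re-executing steps 7..9 under rule 57; state before step 7: 100001000)
7. -> 011100110
8. -> 010010101
9. -> 101001010

101001010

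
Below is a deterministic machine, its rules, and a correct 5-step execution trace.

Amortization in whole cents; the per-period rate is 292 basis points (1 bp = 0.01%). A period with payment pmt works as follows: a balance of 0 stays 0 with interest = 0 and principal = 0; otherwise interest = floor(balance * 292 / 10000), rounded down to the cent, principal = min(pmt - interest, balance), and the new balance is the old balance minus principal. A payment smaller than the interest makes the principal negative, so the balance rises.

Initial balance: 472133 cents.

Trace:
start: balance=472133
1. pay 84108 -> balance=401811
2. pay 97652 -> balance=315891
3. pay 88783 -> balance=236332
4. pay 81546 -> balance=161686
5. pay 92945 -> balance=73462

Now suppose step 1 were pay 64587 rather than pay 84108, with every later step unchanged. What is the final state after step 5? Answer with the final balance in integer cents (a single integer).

95364

(re-executing from step 1 with the substitution; state before step 1: balance=472133)
1. pay 64587 -> balance=421332
2. pay 97652 -> balance=335982
3. pay 88783 -> balance=257009
4. pay 81546 -> balance=182967
5. pay 92945 -> balance=95364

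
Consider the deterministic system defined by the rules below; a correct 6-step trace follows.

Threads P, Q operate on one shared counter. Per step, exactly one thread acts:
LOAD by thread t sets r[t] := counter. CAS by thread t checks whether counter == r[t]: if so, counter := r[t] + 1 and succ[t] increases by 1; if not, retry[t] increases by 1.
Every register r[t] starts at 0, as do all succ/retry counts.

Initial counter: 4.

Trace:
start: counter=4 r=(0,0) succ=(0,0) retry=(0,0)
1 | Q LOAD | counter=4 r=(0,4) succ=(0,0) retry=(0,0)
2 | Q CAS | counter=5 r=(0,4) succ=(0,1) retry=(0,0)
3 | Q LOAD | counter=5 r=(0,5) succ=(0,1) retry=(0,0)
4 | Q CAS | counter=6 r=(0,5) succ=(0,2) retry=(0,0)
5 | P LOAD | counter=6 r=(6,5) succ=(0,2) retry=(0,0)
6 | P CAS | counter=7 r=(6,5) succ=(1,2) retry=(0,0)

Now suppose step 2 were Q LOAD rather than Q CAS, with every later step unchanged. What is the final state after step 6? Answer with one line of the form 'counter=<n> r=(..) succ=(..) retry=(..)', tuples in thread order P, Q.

counter=6 r=(5,4) succ=(1,1) retry=(0,0)

(re-executing from step 2 with the substitution; state before step 2: counter=4 r=(0,4) succ=(0,0) retry=(0,0))
2 | Q LOAD | counter=4 r=(0,4) succ=(0,0) retry=(0,0)
3 | Q LOAD | counter=4 r=(0,4) succ=(0,0) retry=(0,0)
4 | Q CAS | counter=5 r=(0,4) succ=(0,1) retry=(0,0)
5 | P LOAD | counter=5 r=(5,4) succ=(0,1) retry=(0,0)
6 | P CAS | counter=6 r=(5,4) succ=(1,1) retry=(0,0)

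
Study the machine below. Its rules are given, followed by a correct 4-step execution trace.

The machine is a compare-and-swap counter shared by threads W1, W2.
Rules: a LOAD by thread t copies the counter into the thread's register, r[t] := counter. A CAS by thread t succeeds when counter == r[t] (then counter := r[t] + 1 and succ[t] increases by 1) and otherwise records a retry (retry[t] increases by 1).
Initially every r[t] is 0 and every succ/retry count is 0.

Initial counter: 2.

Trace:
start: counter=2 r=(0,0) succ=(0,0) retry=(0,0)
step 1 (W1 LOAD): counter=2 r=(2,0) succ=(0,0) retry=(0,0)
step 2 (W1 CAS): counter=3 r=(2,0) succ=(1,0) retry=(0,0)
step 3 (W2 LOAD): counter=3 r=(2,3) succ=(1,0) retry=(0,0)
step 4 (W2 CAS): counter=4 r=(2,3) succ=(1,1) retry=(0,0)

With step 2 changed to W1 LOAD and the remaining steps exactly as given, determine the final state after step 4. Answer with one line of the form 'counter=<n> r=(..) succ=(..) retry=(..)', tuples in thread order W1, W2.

counter=3 r=(2,2) succ=(0,1) retry=(0,0)

(re-executing from step 2 with the substitution; state before step 2: counter=2 r=(2,0) succ=(0,0) retry=(0,0))
step 2 (W1 LOAD): counter=2 r=(2,0) succ=(0,0) retry=(0,0)
step 3 (W2 LOAD): counter=2 r=(2,2) succ=(0,0) retry=(0,0)
step 4 (W2 CAS): counter=3 r=(2,2) succ=(0,1) retry=(0,0)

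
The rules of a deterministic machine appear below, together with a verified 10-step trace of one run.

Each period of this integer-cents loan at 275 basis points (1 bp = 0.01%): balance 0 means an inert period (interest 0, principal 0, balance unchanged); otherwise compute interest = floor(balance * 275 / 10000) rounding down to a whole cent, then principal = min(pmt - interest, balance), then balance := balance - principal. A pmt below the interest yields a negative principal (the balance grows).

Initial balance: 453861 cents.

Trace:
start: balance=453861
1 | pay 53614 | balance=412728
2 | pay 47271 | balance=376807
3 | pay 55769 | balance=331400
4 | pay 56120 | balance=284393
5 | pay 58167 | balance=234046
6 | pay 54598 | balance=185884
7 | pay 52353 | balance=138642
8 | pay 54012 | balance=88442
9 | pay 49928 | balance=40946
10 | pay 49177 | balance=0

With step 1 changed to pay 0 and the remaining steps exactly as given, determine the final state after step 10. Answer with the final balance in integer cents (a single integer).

(re-executing from step 1 with the substitution; state before step 1: balance=453861)
1 | pay 0 | balance=466342
2 | pay 47271 | balance=431895
3 | pay 55769 | balance=388003
4 | pay 56120 | balance=342553
5 | pay 58167 | balance=293806
6 | pay 54598 | balance=247287
7 | pay 52353 | balance=201734
8 | pay 54012 | balance=153269
9 | pay 49928 | balance=107555
10 | pay 49177 | balance=61335

61335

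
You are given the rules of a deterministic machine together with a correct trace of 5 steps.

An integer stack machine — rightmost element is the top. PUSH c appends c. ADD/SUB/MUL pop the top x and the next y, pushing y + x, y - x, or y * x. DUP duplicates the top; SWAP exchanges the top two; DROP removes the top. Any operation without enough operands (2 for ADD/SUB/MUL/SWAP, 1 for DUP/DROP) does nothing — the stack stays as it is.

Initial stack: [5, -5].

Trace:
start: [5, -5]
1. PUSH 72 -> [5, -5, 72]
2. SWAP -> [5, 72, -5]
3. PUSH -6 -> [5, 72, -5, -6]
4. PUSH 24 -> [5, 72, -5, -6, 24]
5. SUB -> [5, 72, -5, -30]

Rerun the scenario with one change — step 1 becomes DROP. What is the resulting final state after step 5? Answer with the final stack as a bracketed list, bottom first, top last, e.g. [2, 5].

(re-executing from step 1 with the substitution; state before step 1: [5, -5])
1. DROP -> [5]
2. SWAP -> [5]
3. PUSH -6 -> [5, -6]
4. PUSH 24 -> [5, -6, 24]
5. SUB -> [5, -30]

[5, -30]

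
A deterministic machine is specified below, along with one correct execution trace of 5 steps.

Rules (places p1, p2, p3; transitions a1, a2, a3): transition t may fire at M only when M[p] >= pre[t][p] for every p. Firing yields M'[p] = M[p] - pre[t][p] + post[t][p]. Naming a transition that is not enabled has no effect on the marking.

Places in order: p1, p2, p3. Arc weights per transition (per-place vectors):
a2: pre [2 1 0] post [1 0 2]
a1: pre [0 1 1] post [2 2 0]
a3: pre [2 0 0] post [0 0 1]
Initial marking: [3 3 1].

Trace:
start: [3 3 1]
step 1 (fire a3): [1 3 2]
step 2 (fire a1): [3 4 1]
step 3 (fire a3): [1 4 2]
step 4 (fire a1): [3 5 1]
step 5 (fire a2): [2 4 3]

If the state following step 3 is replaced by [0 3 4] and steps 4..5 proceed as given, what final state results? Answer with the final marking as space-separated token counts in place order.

state after step 3 := [0 3 4]
step 4 (fire a1): [2 4 3]
step 5 (fire a2): [1 3 5]

1 3 5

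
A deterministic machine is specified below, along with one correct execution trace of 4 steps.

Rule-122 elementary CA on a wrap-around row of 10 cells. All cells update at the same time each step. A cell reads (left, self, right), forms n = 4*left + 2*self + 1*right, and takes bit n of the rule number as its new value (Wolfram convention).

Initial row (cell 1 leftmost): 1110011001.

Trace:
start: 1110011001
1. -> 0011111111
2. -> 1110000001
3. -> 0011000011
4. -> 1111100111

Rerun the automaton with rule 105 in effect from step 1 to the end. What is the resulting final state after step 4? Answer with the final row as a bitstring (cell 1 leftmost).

(re-executing steps 1..4 under rule 105; state before step 1: 1110011001)
1. -> 0010011001
2. -> 0000011000
3. -> 1111011011
4. -> 0001111110

0001111110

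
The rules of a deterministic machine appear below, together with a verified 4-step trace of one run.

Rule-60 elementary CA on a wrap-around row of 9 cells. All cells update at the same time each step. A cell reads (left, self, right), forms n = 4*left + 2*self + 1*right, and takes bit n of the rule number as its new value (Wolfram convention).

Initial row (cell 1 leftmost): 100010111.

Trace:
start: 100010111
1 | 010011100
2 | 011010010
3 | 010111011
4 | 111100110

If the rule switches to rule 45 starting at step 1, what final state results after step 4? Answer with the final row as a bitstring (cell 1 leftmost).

110010111

(re-executing steps 1..4 under rule 45; state before step 1: 100010111)
1 | 001011100
2 | 101110001
3 | 011000101
4 | 110010111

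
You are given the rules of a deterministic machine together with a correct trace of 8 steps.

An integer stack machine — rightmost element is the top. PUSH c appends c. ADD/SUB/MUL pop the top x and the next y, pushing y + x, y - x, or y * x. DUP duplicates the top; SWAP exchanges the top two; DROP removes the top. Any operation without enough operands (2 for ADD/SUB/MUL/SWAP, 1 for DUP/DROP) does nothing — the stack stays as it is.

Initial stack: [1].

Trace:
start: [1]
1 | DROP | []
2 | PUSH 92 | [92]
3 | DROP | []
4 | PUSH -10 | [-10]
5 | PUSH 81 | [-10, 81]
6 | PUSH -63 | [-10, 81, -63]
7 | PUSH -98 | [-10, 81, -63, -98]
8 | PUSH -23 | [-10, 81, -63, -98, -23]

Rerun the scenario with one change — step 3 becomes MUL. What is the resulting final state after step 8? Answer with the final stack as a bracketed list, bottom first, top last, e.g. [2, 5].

(re-executing from step 3 with the substitution; state before step 3: [92])
3 | MUL | [92]
4 | PUSH -10 | [92, -10]
5 | PUSH 81 | [92, -10, 81]
6 | PUSH -63 | [92, -10, 81, -63]
7 | PUSH -98 | [92, -10, 81, -63, -98]
8 | PUSH -23 | [92, -10, 81, -63, -98, -23]

[92, -10, 81, -63, -98, -23]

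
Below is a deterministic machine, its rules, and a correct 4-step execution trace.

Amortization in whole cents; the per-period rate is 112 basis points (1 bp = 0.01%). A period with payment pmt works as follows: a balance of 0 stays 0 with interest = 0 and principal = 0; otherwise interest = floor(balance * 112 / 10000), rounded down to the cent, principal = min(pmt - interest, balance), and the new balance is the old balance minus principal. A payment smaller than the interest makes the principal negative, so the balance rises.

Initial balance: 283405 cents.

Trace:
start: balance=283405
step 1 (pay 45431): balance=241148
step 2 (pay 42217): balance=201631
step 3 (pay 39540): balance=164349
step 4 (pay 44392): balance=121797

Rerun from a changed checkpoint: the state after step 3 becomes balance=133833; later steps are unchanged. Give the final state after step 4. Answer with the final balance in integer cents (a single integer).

90939

state after step 3 := balance=133833
step 4 (pay 44392): balance=90939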